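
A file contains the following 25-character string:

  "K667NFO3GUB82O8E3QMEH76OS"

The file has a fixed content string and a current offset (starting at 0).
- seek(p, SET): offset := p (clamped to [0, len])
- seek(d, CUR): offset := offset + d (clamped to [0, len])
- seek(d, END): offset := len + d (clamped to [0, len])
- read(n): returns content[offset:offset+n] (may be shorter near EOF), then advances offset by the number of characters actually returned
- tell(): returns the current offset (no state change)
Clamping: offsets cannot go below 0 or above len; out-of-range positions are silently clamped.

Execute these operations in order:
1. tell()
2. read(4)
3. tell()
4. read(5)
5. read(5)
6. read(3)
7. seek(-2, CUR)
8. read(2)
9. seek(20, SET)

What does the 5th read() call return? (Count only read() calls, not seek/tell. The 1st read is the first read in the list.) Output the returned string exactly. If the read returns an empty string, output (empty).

After 1 (tell()): offset=0
After 2 (read(4)): returned 'K667', offset=4
After 3 (tell()): offset=4
After 4 (read(5)): returned 'NFO3G', offset=9
After 5 (read(5)): returned 'UB82O', offset=14
After 6 (read(3)): returned '8E3', offset=17
After 7 (seek(-2, CUR)): offset=15
After 8 (read(2)): returned 'E3', offset=17
After 9 (seek(20, SET)): offset=20

Answer: E3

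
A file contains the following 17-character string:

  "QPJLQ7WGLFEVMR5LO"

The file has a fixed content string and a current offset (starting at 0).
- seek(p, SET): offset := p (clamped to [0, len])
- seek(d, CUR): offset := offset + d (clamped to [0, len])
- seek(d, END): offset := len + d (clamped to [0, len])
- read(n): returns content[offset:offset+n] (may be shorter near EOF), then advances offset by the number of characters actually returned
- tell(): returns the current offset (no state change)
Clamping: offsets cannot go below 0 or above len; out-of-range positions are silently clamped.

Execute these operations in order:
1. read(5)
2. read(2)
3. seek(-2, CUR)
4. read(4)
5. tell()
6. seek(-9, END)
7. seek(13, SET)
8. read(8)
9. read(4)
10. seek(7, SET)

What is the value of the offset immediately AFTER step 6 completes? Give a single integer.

After 1 (read(5)): returned 'QPJLQ', offset=5
After 2 (read(2)): returned '7W', offset=7
After 3 (seek(-2, CUR)): offset=5
After 4 (read(4)): returned '7WGL', offset=9
After 5 (tell()): offset=9
After 6 (seek(-9, END)): offset=8

Answer: 8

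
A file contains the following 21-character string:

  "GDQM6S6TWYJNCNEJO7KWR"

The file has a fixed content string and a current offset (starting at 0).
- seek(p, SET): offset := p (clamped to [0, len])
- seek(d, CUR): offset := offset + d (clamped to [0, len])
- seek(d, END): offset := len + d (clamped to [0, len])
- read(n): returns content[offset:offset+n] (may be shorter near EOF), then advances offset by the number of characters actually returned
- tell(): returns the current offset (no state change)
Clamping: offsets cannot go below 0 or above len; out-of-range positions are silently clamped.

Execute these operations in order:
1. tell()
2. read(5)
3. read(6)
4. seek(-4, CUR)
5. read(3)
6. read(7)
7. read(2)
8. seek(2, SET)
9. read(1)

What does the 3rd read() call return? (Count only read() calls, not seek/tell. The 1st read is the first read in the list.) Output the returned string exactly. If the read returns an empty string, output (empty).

After 1 (tell()): offset=0
After 2 (read(5)): returned 'GDQM6', offset=5
After 3 (read(6)): returned 'S6TWYJ', offset=11
After 4 (seek(-4, CUR)): offset=7
After 5 (read(3)): returned 'TWY', offset=10
After 6 (read(7)): returned 'JNCNEJO', offset=17
After 7 (read(2)): returned '7K', offset=19
After 8 (seek(2, SET)): offset=2
After 9 (read(1)): returned 'Q', offset=3

Answer: TWY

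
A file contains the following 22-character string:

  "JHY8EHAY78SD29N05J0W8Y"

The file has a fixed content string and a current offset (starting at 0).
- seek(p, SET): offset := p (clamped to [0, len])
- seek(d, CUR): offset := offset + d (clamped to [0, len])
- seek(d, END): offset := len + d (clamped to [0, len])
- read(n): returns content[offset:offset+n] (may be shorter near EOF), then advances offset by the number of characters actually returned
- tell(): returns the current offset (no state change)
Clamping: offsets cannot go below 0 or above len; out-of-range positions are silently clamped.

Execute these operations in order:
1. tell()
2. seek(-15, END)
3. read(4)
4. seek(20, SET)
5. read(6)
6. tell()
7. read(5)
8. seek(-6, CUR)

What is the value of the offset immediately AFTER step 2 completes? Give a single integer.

After 1 (tell()): offset=0
After 2 (seek(-15, END)): offset=7

Answer: 7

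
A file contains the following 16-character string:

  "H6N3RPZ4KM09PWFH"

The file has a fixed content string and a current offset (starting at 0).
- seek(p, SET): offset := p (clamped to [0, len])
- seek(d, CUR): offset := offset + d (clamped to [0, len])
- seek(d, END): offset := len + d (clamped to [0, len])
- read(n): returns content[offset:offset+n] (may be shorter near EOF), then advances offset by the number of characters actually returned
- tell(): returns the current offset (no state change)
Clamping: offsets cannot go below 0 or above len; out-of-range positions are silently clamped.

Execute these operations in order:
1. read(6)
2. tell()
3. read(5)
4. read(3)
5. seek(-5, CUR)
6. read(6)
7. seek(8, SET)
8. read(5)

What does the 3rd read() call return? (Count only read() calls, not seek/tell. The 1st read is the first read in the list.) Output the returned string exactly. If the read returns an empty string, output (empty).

Answer: 9PW

Derivation:
After 1 (read(6)): returned 'H6N3RP', offset=6
After 2 (tell()): offset=6
After 3 (read(5)): returned 'Z4KM0', offset=11
After 4 (read(3)): returned '9PW', offset=14
After 5 (seek(-5, CUR)): offset=9
After 6 (read(6)): returned 'M09PWF', offset=15
After 7 (seek(8, SET)): offset=8
After 8 (read(5)): returned 'KM09P', offset=13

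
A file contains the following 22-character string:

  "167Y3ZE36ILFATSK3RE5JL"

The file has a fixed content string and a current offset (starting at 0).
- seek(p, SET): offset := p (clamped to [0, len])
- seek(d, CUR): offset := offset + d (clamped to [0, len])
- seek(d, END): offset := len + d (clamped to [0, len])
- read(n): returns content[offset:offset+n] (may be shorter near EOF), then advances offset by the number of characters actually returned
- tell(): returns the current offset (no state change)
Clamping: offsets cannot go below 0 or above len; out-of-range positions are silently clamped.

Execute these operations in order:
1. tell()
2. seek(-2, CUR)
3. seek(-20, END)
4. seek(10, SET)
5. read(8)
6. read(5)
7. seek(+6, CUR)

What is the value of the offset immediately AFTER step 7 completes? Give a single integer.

Answer: 22

Derivation:
After 1 (tell()): offset=0
After 2 (seek(-2, CUR)): offset=0
After 3 (seek(-20, END)): offset=2
After 4 (seek(10, SET)): offset=10
After 5 (read(8)): returned 'LFATSK3R', offset=18
After 6 (read(5)): returned 'E5JL', offset=22
After 7 (seek(+6, CUR)): offset=22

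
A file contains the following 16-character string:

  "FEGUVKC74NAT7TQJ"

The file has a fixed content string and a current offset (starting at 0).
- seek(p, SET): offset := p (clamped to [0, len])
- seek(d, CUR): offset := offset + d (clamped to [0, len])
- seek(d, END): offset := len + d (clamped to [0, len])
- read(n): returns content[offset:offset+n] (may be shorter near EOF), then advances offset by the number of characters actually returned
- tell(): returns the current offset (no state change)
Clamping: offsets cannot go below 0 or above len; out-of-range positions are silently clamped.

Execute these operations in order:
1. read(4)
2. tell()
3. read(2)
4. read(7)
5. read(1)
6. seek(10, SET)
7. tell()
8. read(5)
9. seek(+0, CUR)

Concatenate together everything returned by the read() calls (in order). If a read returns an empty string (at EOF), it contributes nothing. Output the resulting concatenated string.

After 1 (read(4)): returned 'FEGU', offset=4
After 2 (tell()): offset=4
After 3 (read(2)): returned 'VK', offset=6
After 4 (read(7)): returned 'C74NAT7', offset=13
After 5 (read(1)): returned 'T', offset=14
After 6 (seek(10, SET)): offset=10
After 7 (tell()): offset=10
After 8 (read(5)): returned 'AT7TQ', offset=15
After 9 (seek(+0, CUR)): offset=15

Answer: FEGUVKC74NAT7TAT7TQ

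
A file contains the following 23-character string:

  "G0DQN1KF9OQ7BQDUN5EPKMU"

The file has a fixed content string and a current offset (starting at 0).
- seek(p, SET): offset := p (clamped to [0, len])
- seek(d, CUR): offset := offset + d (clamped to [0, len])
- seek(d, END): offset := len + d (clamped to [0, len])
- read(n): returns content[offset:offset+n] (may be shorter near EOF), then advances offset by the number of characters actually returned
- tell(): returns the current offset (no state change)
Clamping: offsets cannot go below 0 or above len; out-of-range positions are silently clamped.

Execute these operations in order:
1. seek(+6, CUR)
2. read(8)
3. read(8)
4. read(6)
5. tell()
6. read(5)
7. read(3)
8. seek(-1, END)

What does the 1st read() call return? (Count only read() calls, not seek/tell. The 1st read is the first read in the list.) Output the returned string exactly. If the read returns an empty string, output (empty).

After 1 (seek(+6, CUR)): offset=6
After 2 (read(8)): returned 'KF9OQ7BQ', offset=14
After 3 (read(8)): returned 'DUN5EPKM', offset=22
After 4 (read(6)): returned 'U', offset=23
After 5 (tell()): offset=23
After 6 (read(5)): returned '', offset=23
After 7 (read(3)): returned '', offset=23
After 8 (seek(-1, END)): offset=22

Answer: KF9OQ7BQ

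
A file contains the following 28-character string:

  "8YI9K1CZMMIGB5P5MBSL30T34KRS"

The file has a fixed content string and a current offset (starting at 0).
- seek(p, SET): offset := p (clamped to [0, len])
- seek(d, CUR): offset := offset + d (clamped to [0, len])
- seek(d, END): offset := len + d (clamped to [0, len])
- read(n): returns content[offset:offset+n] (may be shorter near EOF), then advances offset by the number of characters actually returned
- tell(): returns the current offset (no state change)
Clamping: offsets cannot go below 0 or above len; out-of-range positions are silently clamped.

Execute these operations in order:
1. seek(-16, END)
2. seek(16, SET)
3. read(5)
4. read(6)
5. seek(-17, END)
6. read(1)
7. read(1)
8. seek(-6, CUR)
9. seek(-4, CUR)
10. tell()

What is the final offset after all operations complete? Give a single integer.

Answer: 3

Derivation:
After 1 (seek(-16, END)): offset=12
After 2 (seek(16, SET)): offset=16
After 3 (read(5)): returned 'MBSL3', offset=21
After 4 (read(6)): returned '0T34KR', offset=27
After 5 (seek(-17, END)): offset=11
After 6 (read(1)): returned 'G', offset=12
After 7 (read(1)): returned 'B', offset=13
After 8 (seek(-6, CUR)): offset=7
After 9 (seek(-4, CUR)): offset=3
After 10 (tell()): offset=3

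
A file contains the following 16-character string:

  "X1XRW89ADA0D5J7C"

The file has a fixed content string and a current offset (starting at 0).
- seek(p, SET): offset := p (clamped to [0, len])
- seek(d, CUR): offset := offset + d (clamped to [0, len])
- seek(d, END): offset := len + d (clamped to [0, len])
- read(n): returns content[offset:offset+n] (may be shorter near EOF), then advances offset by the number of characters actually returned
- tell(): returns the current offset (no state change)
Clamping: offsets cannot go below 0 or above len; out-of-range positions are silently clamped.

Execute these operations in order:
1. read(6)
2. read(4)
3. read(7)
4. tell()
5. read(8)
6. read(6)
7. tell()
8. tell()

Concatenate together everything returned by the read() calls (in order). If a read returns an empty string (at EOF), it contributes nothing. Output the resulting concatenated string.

Answer: X1XRW89ADA0D5J7C

Derivation:
After 1 (read(6)): returned 'X1XRW8', offset=6
After 2 (read(4)): returned '9ADA', offset=10
After 3 (read(7)): returned '0D5J7C', offset=16
After 4 (tell()): offset=16
After 5 (read(8)): returned '', offset=16
After 6 (read(6)): returned '', offset=16
After 7 (tell()): offset=16
After 8 (tell()): offset=16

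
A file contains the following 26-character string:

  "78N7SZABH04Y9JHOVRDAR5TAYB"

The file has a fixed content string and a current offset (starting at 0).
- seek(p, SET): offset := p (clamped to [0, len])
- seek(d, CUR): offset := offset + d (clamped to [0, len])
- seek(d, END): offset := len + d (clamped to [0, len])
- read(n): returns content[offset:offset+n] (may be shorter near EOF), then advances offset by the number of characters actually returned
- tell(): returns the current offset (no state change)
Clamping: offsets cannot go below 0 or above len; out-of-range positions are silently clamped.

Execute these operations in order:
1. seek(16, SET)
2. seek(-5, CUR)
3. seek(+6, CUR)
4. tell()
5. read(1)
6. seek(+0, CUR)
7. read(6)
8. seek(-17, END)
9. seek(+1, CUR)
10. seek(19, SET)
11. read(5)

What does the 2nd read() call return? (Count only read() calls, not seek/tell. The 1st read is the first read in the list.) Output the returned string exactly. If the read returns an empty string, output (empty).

After 1 (seek(16, SET)): offset=16
After 2 (seek(-5, CUR)): offset=11
After 3 (seek(+6, CUR)): offset=17
After 4 (tell()): offset=17
After 5 (read(1)): returned 'R', offset=18
After 6 (seek(+0, CUR)): offset=18
After 7 (read(6)): returned 'DAR5TA', offset=24
After 8 (seek(-17, END)): offset=9
After 9 (seek(+1, CUR)): offset=10
After 10 (seek(19, SET)): offset=19
After 11 (read(5)): returned 'AR5TA', offset=24

Answer: DAR5TA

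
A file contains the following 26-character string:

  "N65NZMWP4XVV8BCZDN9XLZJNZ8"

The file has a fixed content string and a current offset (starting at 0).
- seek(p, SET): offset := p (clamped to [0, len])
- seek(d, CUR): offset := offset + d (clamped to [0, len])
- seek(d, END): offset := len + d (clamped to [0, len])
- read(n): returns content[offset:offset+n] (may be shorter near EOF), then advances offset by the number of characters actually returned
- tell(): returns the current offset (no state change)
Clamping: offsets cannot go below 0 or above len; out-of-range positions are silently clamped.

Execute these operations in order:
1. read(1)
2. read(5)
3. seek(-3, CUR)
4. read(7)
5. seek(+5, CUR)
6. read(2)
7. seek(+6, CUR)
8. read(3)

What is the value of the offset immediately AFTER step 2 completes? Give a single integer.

After 1 (read(1)): returned 'N', offset=1
After 2 (read(5)): returned '65NZM', offset=6

Answer: 6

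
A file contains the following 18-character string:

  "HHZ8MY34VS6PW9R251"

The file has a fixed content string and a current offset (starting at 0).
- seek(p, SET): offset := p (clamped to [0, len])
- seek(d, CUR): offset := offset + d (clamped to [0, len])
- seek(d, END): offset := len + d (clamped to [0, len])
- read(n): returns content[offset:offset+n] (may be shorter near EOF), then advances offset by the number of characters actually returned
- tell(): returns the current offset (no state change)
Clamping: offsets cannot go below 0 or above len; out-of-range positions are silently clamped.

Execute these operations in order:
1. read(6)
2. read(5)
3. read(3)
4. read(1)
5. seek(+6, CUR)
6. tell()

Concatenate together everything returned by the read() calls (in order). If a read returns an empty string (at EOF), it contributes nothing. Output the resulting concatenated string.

Answer: HHZ8MY34VS6PW9R

Derivation:
After 1 (read(6)): returned 'HHZ8MY', offset=6
After 2 (read(5)): returned '34VS6', offset=11
After 3 (read(3)): returned 'PW9', offset=14
After 4 (read(1)): returned 'R', offset=15
After 5 (seek(+6, CUR)): offset=18
After 6 (tell()): offset=18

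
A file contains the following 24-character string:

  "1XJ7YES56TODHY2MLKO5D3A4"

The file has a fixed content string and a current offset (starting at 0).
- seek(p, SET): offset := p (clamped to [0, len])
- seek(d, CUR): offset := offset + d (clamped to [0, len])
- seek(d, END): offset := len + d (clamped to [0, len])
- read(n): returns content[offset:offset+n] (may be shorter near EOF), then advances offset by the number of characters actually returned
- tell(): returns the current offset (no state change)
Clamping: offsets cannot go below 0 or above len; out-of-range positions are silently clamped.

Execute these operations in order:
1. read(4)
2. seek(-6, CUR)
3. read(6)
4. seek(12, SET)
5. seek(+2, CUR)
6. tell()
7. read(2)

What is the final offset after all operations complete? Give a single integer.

Answer: 16

Derivation:
After 1 (read(4)): returned '1XJ7', offset=4
After 2 (seek(-6, CUR)): offset=0
After 3 (read(6)): returned '1XJ7YE', offset=6
After 4 (seek(12, SET)): offset=12
After 5 (seek(+2, CUR)): offset=14
After 6 (tell()): offset=14
After 7 (read(2)): returned '2M', offset=16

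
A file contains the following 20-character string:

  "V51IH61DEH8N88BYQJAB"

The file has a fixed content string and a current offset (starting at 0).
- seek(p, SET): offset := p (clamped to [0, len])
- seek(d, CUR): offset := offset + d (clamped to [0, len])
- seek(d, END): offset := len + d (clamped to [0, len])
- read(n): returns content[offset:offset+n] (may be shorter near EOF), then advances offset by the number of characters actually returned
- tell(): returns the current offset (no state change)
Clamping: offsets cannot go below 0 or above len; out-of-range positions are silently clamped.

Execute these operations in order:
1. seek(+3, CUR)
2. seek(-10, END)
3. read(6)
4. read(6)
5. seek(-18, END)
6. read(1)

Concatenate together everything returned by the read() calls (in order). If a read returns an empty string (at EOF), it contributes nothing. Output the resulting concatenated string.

After 1 (seek(+3, CUR)): offset=3
After 2 (seek(-10, END)): offset=10
After 3 (read(6)): returned '8N88BY', offset=16
After 4 (read(6)): returned 'QJAB', offset=20
After 5 (seek(-18, END)): offset=2
After 6 (read(1)): returned '1', offset=3

Answer: 8N88BYQJAB1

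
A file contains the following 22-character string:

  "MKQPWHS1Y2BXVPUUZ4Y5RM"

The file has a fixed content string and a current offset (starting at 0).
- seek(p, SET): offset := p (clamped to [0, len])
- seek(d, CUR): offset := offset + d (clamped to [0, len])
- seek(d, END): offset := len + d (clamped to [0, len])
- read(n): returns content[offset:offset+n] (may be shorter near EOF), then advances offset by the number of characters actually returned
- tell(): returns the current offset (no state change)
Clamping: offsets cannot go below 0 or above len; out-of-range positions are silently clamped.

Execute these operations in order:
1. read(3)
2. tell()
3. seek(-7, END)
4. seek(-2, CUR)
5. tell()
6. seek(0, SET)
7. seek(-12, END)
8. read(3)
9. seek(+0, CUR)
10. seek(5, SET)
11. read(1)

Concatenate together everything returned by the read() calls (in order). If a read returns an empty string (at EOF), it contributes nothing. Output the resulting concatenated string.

Answer: MKQBXVH

Derivation:
After 1 (read(3)): returned 'MKQ', offset=3
After 2 (tell()): offset=3
After 3 (seek(-7, END)): offset=15
After 4 (seek(-2, CUR)): offset=13
After 5 (tell()): offset=13
After 6 (seek(0, SET)): offset=0
After 7 (seek(-12, END)): offset=10
After 8 (read(3)): returned 'BXV', offset=13
After 9 (seek(+0, CUR)): offset=13
After 10 (seek(5, SET)): offset=5
After 11 (read(1)): returned 'H', offset=6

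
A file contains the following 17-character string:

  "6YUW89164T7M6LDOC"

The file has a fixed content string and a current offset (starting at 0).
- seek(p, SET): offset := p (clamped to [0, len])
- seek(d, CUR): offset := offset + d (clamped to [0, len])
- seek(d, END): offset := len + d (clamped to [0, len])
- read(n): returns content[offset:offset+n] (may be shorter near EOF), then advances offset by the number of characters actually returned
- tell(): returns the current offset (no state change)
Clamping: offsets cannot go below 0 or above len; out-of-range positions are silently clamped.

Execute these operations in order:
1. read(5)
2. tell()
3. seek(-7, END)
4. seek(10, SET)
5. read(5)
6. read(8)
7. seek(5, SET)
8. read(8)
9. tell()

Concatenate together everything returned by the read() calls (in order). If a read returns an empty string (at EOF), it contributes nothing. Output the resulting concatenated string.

After 1 (read(5)): returned '6YUW8', offset=5
After 2 (tell()): offset=5
After 3 (seek(-7, END)): offset=10
After 4 (seek(10, SET)): offset=10
After 5 (read(5)): returned '7M6LD', offset=15
After 6 (read(8)): returned 'OC', offset=17
After 7 (seek(5, SET)): offset=5
After 8 (read(8)): returned '9164T7M6', offset=13
After 9 (tell()): offset=13

Answer: 6YUW87M6LDOC9164T7M6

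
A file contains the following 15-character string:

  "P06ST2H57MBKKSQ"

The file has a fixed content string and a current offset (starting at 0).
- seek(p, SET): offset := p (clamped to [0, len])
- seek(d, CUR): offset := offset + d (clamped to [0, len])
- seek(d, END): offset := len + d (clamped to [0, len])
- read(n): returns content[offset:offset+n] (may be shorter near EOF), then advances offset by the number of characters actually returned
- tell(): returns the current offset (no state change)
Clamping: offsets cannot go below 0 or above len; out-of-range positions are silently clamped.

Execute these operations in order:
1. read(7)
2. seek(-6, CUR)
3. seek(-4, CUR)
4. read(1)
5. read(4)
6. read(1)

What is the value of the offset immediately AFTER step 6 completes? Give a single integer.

After 1 (read(7)): returned 'P06ST2H', offset=7
After 2 (seek(-6, CUR)): offset=1
After 3 (seek(-4, CUR)): offset=0
After 4 (read(1)): returned 'P', offset=1
After 5 (read(4)): returned '06ST', offset=5
After 6 (read(1)): returned '2', offset=6

Answer: 6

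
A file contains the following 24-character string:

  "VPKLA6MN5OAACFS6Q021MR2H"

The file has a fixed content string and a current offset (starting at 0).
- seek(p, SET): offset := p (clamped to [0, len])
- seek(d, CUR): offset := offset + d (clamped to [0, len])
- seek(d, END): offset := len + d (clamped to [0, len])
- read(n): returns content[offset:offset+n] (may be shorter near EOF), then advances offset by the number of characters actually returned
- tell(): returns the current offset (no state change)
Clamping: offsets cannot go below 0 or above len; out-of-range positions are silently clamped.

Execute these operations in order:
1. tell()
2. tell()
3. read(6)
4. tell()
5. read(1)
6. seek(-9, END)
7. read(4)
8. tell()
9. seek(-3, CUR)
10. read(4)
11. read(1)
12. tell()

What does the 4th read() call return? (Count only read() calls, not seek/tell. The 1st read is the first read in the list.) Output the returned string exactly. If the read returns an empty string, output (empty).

Answer: Q021

Derivation:
After 1 (tell()): offset=0
After 2 (tell()): offset=0
After 3 (read(6)): returned 'VPKLA6', offset=6
After 4 (tell()): offset=6
After 5 (read(1)): returned 'M', offset=7
After 6 (seek(-9, END)): offset=15
After 7 (read(4)): returned '6Q02', offset=19
After 8 (tell()): offset=19
After 9 (seek(-3, CUR)): offset=16
After 10 (read(4)): returned 'Q021', offset=20
After 11 (read(1)): returned 'M', offset=21
After 12 (tell()): offset=21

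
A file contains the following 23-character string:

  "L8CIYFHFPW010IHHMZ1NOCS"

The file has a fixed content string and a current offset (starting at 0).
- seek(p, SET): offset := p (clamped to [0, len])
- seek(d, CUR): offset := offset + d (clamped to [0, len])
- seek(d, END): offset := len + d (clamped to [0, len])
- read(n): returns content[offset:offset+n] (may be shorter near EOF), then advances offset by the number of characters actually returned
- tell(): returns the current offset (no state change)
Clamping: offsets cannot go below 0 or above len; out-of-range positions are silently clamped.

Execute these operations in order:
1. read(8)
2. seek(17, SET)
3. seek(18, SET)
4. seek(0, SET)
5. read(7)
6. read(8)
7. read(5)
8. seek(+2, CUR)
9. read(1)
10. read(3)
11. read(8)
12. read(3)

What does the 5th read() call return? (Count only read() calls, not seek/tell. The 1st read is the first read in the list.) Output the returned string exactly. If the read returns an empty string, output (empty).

After 1 (read(8)): returned 'L8CIYFHF', offset=8
After 2 (seek(17, SET)): offset=17
After 3 (seek(18, SET)): offset=18
After 4 (seek(0, SET)): offset=0
After 5 (read(7)): returned 'L8CIYFH', offset=7
After 6 (read(8)): returned 'FPW010IH', offset=15
After 7 (read(5)): returned 'HMZ1N', offset=20
After 8 (seek(+2, CUR)): offset=22
After 9 (read(1)): returned 'S', offset=23
After 10 (read(3)): returned '', offset=23
After 11 (read(8)): returned '', offset=23
After 12 (read(3)): returned '', offset=23

Answer: S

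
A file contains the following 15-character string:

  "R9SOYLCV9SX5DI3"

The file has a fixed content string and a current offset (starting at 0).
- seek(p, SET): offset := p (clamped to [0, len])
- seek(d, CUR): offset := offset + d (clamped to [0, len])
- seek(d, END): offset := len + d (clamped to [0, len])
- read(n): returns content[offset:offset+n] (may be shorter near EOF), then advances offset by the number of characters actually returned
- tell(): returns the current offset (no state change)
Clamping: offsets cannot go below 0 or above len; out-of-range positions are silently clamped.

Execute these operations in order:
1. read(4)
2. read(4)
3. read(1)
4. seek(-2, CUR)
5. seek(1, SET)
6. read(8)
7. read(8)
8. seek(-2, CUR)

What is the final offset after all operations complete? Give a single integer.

After 1 (read(4)): returned 'R9SO', offset=4
After 2 (read(4)): returned 'YLCV', offset=8
After 3 (read(1)): returned '9', offset=9
After 4 (seek(-2, CUR)): offset=7
After 5 (seek(1, SET)): offset=1
After 6 (read(8)): returned '9SOYLCV9', offset=9
After 7 (read(8)): returned 'SX5DI3', offset=15
After 8 (seek(-2, CUR)): offset=13

Answer: 13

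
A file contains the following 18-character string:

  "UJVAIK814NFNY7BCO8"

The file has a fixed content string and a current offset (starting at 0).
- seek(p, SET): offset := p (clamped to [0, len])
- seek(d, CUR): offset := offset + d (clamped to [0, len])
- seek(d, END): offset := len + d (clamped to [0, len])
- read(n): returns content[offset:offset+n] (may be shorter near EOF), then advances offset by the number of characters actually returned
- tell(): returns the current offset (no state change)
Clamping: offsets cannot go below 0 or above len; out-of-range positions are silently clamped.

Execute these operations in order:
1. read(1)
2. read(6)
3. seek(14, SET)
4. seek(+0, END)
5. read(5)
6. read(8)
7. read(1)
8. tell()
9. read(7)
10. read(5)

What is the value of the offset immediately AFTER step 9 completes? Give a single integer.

Answer: 18

Derivation:
After 1 (read(1)): returned 'U', offset=1
After 2 (read(6)): returned 'JVAIK8', offset=7
After 3 (seek(14, SET)): offset=14
After 4 (seek(+0, END)): offset=18
After 5 (read(5)): returned '', offset=18
After 6 (read(8)): returned '', offset=18
After 7 (read(1)): returned '', offset=18
After 8 (tell()): offset=18
After 9 (read(7)): returned '', offset=18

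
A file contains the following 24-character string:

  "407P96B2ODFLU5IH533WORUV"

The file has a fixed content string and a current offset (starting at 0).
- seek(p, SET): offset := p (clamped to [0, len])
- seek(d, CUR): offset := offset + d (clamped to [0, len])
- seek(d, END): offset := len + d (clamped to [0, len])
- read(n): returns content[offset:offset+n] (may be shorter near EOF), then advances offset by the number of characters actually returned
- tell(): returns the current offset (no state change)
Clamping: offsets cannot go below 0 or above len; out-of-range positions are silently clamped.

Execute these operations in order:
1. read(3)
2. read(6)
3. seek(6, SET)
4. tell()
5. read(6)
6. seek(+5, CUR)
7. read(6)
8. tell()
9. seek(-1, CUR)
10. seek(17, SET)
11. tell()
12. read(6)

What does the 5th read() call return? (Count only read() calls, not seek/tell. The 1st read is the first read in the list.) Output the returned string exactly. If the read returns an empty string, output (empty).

Answer: 33WORU

Derivation:
After 1 (read(3)): returned '407', offset=3
After 2 (read(6)): returned 'P96B2O', offset=9
After 3 (seek(6, SET)): offset=6
After 4 (tell()): offset=6
After 5 (read(6)): returned 'B2ODFL', offset=12
After 6 (seek(+5, CUR)): offset=17
After 7 (read(6)): returned '33WORU', offset=23
After 8 (tell()): offset=23
After 9 (seek(-1, CUR)): offset=22
After 10 (seek(17, SET)): offset=17
After 11 (tell()): offset=17
After 12 (read(6)): returned '33WORU', offset=23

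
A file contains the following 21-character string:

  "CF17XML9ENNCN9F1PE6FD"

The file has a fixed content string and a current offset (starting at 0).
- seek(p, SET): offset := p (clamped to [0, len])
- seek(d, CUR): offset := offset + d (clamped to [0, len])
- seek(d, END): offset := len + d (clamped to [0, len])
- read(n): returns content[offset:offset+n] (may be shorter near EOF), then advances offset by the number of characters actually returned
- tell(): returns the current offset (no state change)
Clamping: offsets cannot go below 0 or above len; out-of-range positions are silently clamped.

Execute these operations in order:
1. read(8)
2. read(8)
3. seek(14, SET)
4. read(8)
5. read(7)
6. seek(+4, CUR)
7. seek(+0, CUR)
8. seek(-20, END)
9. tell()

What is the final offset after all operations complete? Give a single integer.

After 1 (read(8)): returned 'CF17XML9', offset=8
After 2 (read(8)): returned 'ENNCN9F1', offset=16
After 3 (seek(14, SET)): offset=14
After 4 (read(8)): returned 'F1PE6FD', offset=21
After 5 (read(7)): returned '', offset=21
After 6 (seek(+4, CUR)): offset=21
After 7 (seek(+0, CUR)): offset=21
After 8 (seek(-20, END)): offset=1
After 9 (tell()): offset=1

Answer: 1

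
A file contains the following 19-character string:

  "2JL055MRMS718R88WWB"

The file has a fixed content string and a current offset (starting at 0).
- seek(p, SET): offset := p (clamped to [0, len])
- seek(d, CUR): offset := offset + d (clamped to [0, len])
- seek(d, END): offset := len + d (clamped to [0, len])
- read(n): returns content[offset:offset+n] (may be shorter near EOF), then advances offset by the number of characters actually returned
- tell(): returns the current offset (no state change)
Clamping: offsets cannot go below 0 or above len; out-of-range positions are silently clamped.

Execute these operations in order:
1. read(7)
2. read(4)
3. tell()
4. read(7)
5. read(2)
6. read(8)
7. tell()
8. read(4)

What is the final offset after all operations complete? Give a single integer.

Answer: 19

Derivation:
After 1 (read(7)): returned '2JL055M', offset=7
After 2 (read(4)): returned 'RMS7', offset=11
After 3 (tell()): offset=11
After 4 (read(7)): returned '18R88WW', offset=18
After 5 (read(2)): returned 'B', offset=19
After 6 (read(8)): returned '', offset=19
After 7 (tell()): offset=19
After 8 (read(4)): returned '', offset=19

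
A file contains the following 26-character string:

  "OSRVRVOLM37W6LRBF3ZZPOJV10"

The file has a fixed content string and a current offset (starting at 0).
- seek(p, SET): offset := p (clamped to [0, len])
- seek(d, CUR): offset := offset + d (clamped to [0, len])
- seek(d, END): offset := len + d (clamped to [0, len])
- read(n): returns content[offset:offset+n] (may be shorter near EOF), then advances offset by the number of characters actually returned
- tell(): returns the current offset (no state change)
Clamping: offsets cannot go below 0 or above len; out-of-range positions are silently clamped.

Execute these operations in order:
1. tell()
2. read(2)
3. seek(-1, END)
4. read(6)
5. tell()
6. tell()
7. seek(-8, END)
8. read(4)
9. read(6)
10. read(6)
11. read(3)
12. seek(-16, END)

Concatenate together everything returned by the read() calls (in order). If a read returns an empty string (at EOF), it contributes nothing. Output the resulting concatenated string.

After 1 (tell()): offset=0
After 2 (read(2)): returned 'OS', offset=2
After 3 (seek(-1, END)): offset=25
After 4 (read(6)): returned '0', offset=26
After 5 (tell()): offset=26
After 6 (tell()): offset=26
After 7 (seek(-8, END)): offset=18
After 8 (read(4)): returned 'ZZPO', offset=22
After 9 (read(6)): returned 'JV10', offset=26
After 10 (read(6)): returned '', offset=26
After 11 (read(3)): returned '', offset=26
After 12 (seek(-16, END)): offset=10

Answer: OS0ZZPOJV10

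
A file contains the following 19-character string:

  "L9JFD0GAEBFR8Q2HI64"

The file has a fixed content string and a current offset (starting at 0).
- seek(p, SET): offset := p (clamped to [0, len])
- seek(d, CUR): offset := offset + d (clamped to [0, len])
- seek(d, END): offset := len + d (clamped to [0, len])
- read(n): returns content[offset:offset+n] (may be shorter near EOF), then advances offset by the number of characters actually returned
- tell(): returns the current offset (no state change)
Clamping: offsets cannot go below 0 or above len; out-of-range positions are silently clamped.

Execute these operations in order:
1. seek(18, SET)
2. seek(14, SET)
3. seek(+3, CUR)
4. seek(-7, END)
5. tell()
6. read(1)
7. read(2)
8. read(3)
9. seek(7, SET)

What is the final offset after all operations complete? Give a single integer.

After 1 (seek(18, SET)): offset=18
After 2 (seek(14, SET)): offset=14
After 3 (seek(+3, CUR)): offset=17
After 4 (seek(-7, END)): offset=12
After 5 (tell()): offset=12
After 6 (read(1)): returned '8', offset=13
After 7 (read(2)): returned 'Q2', offset=15
After 8 (read(3)): returned 'HI6', offset=18
After 9 (seek(7, SET)): offset=7

Answer: 7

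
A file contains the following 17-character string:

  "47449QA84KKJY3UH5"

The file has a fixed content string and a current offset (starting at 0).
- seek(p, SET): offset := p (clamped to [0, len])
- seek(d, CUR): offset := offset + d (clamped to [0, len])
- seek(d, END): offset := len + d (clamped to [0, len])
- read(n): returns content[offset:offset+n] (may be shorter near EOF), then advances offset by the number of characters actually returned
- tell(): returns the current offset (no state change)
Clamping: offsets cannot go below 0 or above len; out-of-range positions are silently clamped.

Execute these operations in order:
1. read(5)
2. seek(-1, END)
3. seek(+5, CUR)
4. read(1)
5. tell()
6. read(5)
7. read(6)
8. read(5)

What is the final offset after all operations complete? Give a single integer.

Answer: 17

Derivation:
After 1 (read(5)): returned '47449', offset=5
After 2 (seek(-1, END)): offset=16
After 3 (seek(+5, CUR)): offset=17
After 4 (read(1)): returned '', offset=17
After 5 (tell()): offset=17
After 6 (read(5)): returned '', offset=17
After 7 (read(6)): returned '', offset=17
After 8 (read(5)): returned '', offset=17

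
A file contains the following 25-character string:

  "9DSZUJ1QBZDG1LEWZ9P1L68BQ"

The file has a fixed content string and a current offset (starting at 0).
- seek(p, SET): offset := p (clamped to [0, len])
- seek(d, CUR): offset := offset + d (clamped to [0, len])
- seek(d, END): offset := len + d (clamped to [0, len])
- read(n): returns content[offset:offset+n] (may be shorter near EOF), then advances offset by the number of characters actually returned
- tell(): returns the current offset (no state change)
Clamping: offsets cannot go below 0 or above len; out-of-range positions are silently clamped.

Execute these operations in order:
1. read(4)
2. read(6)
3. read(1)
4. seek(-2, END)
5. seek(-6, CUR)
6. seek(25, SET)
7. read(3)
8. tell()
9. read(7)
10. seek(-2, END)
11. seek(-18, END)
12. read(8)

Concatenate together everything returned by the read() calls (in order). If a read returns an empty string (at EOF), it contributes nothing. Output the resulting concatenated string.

Answer: 9DSZUJ1QBZDQBZDG1LE

Derivation:
After 1 (read(4)): returned '9DSZ', offset=4
After 2 (read(6)): returned 'UJ1QBZ', offset=10
After 3 (read(1)): returned 'D', offset=11
After 4 (seek(-2, END)): offset=23
After 5 (seek(-6, CUR)): offset=17
After 6 (seek(25, SET)): offset=25
After 7 (read(3)): returned '', offset=25
After 8 (tell()): offset=25
After 9 (read(7)): returned '', offset=25
After 10 (seek(-2, END)): offset=23
After 11 (seek(-18, END)): offset=7
After 12 (read(8)): returned 'QBZDG1LE', offset=15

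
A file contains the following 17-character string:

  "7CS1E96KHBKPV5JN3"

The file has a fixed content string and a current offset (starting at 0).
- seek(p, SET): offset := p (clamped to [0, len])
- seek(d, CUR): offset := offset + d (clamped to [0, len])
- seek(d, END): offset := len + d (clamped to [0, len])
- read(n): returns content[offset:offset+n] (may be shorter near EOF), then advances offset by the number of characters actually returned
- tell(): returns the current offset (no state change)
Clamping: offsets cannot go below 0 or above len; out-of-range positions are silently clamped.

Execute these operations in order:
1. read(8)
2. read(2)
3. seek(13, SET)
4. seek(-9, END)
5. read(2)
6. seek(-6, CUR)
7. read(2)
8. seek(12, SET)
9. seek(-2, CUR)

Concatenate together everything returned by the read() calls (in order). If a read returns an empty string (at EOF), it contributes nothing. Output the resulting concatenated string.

After 1 (read(8)): returned '7CS1E96K', offset=8
After 2 (read(2)): returned 'HB', offset=10
After 3 (seek(13, SET)): offset=13
After 4 (seek(-9, END)): offset=8
After 5 (read(2)): returned 'HB', offset=10
After 6 (seek(-6, CUR)): offset=4
After 7 (read(2)): returned 'E9', offset=6
After 8 (seek(12, SET)): offset=12
After 9 (seek(-2, CUR)): offset=10

Answer: 7CS1E96KHBHBE9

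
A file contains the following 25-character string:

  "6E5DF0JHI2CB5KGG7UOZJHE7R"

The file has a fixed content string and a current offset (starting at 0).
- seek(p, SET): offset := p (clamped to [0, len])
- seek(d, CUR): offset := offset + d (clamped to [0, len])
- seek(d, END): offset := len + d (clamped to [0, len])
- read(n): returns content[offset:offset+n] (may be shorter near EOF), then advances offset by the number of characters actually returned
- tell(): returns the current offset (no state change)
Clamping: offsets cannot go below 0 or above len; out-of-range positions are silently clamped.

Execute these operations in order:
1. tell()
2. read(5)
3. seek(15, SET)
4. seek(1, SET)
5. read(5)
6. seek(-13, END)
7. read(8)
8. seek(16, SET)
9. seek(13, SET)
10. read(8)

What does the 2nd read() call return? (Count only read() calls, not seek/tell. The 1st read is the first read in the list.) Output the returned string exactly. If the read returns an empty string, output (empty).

Answer: E5DF0

Derivation:
After 1 (tell()): offset=0
After 2 (read(5)): returned '6E5DF', offset=5
After 3 (seek(15, SET)): offset=15
After 4 (seek(1, SET)): offset=1
After 5 (read(5)): returned 'E5DF0', offset=6
After 6 (seek(-13, END)): offset=12
After 7 (read(8)): returned '5KGG7UOZ', offset=20
After 8 (seek(16, SET)): offset=16
After 9 (seek(13, SET)): offset=13
After 10 (read(8)): returned 'KGG7UOZJ', offset=21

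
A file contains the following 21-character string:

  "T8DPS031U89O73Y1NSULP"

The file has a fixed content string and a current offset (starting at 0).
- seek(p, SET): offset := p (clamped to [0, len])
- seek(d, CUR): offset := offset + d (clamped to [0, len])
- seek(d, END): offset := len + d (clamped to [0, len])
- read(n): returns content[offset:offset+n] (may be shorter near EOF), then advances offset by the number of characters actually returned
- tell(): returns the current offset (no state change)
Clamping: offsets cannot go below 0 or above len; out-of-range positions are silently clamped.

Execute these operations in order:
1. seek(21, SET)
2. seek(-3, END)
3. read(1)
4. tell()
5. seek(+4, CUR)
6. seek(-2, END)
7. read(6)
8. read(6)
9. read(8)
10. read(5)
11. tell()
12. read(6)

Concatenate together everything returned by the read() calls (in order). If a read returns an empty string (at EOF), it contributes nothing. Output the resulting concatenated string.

Answer: ULP

Derivation:
After 1 (seek(21, SET)): offset=21
After 2 (seek(-3, END)): offset=18
After 3 (read(1)): returned 'U', offset=19
After 4 (tell()): offset=19
After 5 (seek(+4, CUR)): offset=21
After 6 (seek(-2, END)): offset=19
After 7 (read(6)): returned 'LP', offset=21
After 8 (read(6)): returned '', offset=21
After 9 (read(8)): returned '', offset=21
After 10 (read(5)): returned '', offset=21
After 11 (tell()): offset=21
After 12 (read(6)): returned '', offset=21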